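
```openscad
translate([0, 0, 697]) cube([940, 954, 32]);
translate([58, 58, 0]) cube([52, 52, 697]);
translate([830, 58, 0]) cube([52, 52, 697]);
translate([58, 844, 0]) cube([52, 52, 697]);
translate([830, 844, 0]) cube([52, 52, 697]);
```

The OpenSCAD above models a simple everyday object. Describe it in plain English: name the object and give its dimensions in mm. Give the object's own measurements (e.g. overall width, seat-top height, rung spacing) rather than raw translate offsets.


A table: top 940 mm (x) × 954 mm (y), 32 mm thick, upper face at z = 729 mm, on four 52×52 mm square legs, each inset 58 mm from the nearest pair of top edges from z = 0 to the bottom of the top.


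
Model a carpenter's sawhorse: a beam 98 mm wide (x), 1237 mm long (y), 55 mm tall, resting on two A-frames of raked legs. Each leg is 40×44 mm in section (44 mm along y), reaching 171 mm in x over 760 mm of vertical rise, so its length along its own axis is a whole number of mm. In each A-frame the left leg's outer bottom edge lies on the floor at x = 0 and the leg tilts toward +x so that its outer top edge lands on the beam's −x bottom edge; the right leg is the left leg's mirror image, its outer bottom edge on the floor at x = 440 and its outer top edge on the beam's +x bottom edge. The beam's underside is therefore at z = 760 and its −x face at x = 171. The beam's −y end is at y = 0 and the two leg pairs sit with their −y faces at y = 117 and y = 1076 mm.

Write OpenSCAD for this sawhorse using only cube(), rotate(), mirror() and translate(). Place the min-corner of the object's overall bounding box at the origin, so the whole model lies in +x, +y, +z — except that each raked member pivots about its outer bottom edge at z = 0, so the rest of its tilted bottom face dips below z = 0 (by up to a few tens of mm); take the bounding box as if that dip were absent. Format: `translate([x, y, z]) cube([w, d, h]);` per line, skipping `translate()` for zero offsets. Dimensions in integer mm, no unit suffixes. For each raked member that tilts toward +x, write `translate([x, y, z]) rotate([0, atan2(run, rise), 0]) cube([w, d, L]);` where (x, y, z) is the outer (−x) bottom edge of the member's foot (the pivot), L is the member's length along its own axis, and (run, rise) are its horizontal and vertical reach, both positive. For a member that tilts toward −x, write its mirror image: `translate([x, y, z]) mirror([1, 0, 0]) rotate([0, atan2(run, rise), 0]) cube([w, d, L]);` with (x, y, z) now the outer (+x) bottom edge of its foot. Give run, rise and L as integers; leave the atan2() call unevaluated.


translate([171, 0, 760]) cube([98, 1237, 55]);
translate([0, 117, 0]) rotate([0, atan2(171, 760), 0]) cube([40, 44, 779]);
translate([440, 117, 0]) mirror([1, 0, 0]) rotate([0, atan2(171, 760), 0]) cube([40, 44, 779]);
translate([0, 1076, 0]) rotate([0, atan2(171, 760), 0]) cube([40, 44, 779]);
translate([440, 1076, 0]) mirror([1, 0, 0]) rotate([0, atan2(171, 760), 0]) cube([40, 44, 779]);


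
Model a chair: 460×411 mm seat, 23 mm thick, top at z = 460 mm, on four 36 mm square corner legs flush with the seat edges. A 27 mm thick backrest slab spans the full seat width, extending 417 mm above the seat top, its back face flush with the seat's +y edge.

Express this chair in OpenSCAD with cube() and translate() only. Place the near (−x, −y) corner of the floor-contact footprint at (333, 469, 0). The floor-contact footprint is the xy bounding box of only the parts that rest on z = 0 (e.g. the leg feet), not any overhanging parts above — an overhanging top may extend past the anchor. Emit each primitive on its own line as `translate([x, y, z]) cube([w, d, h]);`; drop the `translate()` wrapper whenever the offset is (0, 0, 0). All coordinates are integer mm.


translate([333, 469, 437]) cube([460, 411, 23]);
translate([333, 469, 0]) cube([36, 36, 437]);
translate([757, 469, 0]) cube([36, 36, 437]);
translate([333, 844, 0]) cube([36, 36, 437]);
translate([757, 844, 0]) cube([36, 36, 437]);
translate([333, 853, 460]) cube([460, 27, 417]);


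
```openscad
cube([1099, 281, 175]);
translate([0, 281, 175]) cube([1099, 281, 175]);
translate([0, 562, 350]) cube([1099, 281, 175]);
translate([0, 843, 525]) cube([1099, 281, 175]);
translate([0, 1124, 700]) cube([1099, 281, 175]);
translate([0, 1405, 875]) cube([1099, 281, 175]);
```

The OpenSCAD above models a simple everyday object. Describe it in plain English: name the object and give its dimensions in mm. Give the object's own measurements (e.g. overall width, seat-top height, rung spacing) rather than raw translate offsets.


A straight staircase of 6 solid steps. Each step is 1099 mm wide (x), 281 mm deep (y, the going) and 175 mm tall (the rise). The first step rests on the floor; each subsequent step sits one going further in +y and one rise higher in +z, directly behind and above the previous step with no overlap.


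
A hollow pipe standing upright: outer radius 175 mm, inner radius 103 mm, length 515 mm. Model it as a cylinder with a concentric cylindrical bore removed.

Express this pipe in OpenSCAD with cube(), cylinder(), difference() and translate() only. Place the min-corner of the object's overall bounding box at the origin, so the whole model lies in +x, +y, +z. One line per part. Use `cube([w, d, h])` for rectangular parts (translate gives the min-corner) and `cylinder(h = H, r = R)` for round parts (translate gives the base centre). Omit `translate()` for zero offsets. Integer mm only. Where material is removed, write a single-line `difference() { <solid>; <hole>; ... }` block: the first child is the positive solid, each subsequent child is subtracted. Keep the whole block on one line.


difference() { translate([175, 175, 0]) cylinder(h = 515, r = 175); translate([175, 175, 0]) cylinder(h = 515, r = 103); }


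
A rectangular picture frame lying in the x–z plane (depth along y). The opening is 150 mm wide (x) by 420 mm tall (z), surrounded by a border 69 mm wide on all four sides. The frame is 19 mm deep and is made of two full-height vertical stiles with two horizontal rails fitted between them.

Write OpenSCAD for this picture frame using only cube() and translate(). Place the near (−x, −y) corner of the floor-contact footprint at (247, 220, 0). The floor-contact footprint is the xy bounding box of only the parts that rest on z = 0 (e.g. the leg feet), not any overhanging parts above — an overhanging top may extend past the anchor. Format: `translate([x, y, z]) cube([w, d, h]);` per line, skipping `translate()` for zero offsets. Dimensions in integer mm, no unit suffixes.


translate([247, 220, 0]) cube([69, 19, 558]);
translate([466, 220, 0]) cube([69, 19, 558]);
translate([316, 220, 0]) cube([150, 19, 69]);
translate([316, 220, 489]) cube([150, 19, 69]);


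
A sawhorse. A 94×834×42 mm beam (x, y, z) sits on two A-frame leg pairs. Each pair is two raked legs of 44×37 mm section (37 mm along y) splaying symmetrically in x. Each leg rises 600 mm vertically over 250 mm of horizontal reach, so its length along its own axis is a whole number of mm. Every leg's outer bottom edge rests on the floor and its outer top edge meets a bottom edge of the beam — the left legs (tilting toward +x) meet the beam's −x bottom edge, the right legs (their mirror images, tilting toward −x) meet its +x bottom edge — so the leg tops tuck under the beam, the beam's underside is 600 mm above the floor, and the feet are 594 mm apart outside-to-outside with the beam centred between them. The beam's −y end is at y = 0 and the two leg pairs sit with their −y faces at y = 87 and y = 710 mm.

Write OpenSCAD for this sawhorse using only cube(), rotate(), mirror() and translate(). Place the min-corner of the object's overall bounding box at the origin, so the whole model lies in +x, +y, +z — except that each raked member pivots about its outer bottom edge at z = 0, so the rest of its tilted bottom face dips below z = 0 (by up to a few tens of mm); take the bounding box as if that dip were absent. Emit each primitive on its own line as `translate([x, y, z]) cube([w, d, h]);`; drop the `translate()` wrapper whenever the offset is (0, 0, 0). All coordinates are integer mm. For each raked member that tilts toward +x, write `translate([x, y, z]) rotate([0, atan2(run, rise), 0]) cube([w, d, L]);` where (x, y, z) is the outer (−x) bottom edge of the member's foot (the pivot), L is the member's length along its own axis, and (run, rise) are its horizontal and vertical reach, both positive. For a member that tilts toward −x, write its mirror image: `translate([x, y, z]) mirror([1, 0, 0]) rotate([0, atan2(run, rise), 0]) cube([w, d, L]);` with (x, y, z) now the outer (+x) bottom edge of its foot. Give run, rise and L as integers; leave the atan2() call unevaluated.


translate([250, 0, 600]) cube([94, 834, 42]);
translate([0, 87, 0]) rotate([0, atan2(250, 600), 0]) cube([44, 37, 650]);
translate([594, 87, 0]) mirror([1, 0, 0]) rotate([0, atan2(250, 600), 0]) cube([44, 37, 650]);
translate([0, 710, 0]) rotate([0, atan2(250, 600), 0]) cube([44, 37, 650]);
translate([594, 710, 0]) mirror([1, 0, 0]) rotate([0, atan2(250, 600), 0]) cube([44, 37, 650]);


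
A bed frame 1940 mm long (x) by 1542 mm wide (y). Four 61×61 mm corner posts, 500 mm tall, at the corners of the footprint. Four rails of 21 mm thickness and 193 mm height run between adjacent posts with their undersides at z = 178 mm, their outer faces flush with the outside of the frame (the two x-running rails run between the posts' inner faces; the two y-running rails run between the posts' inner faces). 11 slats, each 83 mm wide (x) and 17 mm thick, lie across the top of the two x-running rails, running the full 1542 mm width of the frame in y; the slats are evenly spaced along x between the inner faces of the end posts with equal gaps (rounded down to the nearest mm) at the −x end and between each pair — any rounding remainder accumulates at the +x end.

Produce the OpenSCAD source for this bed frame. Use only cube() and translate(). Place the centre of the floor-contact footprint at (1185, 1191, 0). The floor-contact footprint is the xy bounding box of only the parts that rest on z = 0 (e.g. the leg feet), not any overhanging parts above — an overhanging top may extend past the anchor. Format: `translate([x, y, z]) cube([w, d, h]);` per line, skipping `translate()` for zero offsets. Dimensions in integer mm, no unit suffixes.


translate([215, 420, 0]) cube([61, 61, 500]);
translate([215, 1901, 0]) cube([61, 61, 500]);
translate([2094, 420, 0]) cube([61, 61, 500]);
translate([2094, 1901, 0]) cube([61, 61, 500]);
translate([276, 420, 178]) cube([1818, 21, 193]);
translate([276, 1941, 178]) cube([1818, 21, 193]);
translate([215, 481, 178]) cube([21, 1420, 193]);
translate([2134, 481, 178]) cube([21, 1420, 193]);
translate([351, 420, 371]) cube([83, 1542, 17]);
translate([509, 420, 371]) cube([83, 1542, 17]);
translate([667, 420, 371]) cube([83, 1542, 17]);
translate([825, 420, 371]) cube([83, 1542, 17]);
translate([983, 420, 371]) cube([83, 1542, 17]);
translate([1141, 420, 371]) cube([83, 1542, 17]);
translate([1299, 420, 371]) cube([83, 1542, 17]);
translate([1457, 420, 371]) cube([83, 1542, 17]);
translate([1615, 420, 371]) cube([83, 1542, 17]);
translate([1773, 420, 371]) cube([83, 1542, 17]);
translate([1931, 420, 371]) cube([83, 1542, 17]);


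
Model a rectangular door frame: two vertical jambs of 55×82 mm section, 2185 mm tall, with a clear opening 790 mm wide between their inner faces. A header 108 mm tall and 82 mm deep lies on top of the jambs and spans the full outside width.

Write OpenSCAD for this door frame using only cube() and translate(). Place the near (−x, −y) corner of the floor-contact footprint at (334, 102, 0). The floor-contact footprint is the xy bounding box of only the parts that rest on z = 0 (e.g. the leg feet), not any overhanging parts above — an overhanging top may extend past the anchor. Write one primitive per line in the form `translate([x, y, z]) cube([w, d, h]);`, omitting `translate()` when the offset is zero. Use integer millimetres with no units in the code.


translate([334, 102, 0]) cube([55, 82, 2185]);
translate([1179, 102, 0]) cube([55, 82, 2185]);
translate([334, 102, 2185]) cube([900, 82, 108]);


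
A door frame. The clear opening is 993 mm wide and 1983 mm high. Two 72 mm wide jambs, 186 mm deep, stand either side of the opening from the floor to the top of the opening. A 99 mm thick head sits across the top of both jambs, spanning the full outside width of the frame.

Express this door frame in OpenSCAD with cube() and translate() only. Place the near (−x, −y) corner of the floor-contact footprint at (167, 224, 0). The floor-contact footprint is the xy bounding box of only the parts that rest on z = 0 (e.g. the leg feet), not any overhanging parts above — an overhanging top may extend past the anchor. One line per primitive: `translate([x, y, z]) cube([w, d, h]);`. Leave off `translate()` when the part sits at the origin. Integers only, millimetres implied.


translate([167, 224, 0]) cube([72, 186, 1983]);
translate([1232, 224, 0]) cube([72, 186, 1983]);
translate([167, 224, 1983]) cube([1137, 186, 99]);


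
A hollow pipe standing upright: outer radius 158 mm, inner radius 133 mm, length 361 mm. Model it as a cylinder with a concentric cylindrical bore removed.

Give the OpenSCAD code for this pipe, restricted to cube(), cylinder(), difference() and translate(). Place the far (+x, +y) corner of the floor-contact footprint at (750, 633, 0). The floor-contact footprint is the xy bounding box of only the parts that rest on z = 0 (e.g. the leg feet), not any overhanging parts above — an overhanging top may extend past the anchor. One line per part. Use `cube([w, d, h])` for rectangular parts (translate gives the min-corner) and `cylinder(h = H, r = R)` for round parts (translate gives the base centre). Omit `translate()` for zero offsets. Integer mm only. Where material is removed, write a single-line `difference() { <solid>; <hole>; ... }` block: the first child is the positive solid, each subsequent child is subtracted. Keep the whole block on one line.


difference() { translate([592, 475, 0]) cylinder(h = 361, r = 158); translate([592, 475, 0]) cylinder(h = 361, r = 133); }


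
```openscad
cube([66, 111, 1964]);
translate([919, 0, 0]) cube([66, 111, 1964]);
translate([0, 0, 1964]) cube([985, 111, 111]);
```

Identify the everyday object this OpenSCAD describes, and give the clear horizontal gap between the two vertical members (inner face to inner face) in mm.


A door frame. The clear opening width is 853 mm.

Two 1964 mm tall posts with a header on top — a door frame. The left jamb is 66 mm wide at x = 0; the right jamb starts at x = 919. The clear opening is 919 − 66 = 853 mm.


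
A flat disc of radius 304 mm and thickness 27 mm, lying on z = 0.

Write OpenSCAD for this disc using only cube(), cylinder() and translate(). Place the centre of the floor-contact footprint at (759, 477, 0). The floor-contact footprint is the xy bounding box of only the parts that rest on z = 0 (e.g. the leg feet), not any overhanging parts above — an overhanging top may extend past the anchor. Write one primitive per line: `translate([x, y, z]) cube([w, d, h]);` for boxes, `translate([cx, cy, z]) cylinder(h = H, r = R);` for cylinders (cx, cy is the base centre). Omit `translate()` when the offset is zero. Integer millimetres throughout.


translate([759, 477, 0]) cylinder(h = 27, r = 304);


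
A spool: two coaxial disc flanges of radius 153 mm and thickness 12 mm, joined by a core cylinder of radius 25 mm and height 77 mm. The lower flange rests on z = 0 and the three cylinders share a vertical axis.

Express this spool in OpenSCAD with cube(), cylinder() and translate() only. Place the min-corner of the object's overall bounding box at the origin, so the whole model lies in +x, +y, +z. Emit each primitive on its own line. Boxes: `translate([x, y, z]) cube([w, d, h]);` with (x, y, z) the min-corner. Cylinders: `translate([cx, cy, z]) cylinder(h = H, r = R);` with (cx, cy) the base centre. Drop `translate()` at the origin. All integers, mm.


translate([153, 153, 0]) cylinder(h = 12, r = 153);
translate([153, 153, 12]) cylinder(h = 77, r = 25);
translate([153, 153, 89]) cylinder(h = 12, r = 153);


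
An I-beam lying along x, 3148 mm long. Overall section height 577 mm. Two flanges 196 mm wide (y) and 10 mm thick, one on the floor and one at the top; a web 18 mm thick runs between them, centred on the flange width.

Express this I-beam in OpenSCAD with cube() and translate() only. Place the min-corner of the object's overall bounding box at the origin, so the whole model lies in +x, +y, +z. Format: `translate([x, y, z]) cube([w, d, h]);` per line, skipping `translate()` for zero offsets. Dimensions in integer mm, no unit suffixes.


cube([3148, 196, 10]);
translate([0, 89, 10]) cube([3148, 18, 557]);
translate([0, 0, 567]) cube([3148, 196, 10]);


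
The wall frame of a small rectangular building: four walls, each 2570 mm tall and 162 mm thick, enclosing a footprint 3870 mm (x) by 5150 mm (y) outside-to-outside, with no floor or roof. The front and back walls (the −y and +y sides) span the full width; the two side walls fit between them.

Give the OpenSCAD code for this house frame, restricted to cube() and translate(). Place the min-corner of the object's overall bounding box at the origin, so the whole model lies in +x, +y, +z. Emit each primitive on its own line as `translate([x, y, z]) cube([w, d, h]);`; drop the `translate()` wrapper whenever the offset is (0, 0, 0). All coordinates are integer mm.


cube([3870, 162, 2570]);
translate([0, 4988, 0]) cube([3870, 162, 2570]);
translate([0, 162, 0]) cube([162, 4826, 2570]);
translate([3708, 162, 0]) cube([162, 4826, 2570]);


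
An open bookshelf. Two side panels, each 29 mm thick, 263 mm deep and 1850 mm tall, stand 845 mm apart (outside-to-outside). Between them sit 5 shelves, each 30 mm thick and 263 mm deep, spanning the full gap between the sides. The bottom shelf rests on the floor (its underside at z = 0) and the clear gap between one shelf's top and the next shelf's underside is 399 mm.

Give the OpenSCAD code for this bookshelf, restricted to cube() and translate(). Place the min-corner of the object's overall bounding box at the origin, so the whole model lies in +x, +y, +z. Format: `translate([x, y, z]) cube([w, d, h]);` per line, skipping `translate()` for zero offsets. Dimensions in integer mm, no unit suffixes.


cube([29, 263, 1850]);
translate([816, 0, 0]) cube([29, 263, 1850]);
translate([29, 0, 0]) cube([787, 263, 30]);
translate([29, 0, 429]) cube([787, 263, 30]);
translate([29, 0, 858]) cube([787, 263, 30]);
translate([29, 0, 1287]) cube([787, 263, 30]);
translate([29, 0, 1716]) cube([787, 263, 30]);


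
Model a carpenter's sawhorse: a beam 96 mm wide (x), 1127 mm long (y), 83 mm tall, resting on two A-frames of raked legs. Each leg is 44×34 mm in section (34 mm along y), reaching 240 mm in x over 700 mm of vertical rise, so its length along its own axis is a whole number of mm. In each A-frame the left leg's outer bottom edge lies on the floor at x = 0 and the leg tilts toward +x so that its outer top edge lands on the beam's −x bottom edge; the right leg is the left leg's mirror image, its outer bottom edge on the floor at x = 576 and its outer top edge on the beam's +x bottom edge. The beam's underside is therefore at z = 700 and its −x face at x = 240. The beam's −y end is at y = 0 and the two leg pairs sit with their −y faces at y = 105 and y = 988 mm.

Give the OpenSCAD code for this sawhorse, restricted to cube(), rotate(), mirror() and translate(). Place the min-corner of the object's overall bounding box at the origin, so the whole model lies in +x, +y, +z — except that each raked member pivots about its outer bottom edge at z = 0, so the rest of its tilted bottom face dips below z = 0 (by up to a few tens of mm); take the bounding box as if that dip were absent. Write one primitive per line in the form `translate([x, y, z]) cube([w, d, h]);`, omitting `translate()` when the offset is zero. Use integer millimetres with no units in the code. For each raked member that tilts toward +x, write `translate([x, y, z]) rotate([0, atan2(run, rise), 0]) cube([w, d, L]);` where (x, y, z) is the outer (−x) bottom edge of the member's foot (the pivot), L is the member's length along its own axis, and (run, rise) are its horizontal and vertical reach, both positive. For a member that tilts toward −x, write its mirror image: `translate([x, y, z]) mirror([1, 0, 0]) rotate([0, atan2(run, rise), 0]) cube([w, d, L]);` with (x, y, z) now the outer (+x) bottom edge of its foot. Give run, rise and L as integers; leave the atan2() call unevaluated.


translate([240, 0, 700]) cube([96, 1127, 83]);
translate([0, 105, 0]) rotate([0, atan2(240, 700), 0]) cube([44, 34, 740]);
translate([576, 105, 0]) mirror([1, 0, 0]) rotate([0, atan2(240, 700), 0]) cube([44, 34, 740]);
translate([0, 988, 0]) rotate([0, atan2(240, 700), 0]) cube([44, 34, 740]);
translate([576, 988, 0]) mirror([1, 0, 0]) rotate([0, atan2(240, 700), 0]) cube([44, 34, 740]);


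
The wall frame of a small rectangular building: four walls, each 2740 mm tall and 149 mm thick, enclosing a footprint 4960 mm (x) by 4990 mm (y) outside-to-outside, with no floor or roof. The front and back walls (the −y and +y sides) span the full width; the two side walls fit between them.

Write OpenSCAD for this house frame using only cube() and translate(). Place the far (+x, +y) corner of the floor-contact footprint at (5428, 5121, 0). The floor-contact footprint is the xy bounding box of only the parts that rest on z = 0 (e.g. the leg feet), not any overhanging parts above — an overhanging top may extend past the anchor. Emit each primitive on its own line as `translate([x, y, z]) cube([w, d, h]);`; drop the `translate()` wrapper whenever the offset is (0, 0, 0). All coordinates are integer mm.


translate([468, 131, 0]) cube([4960, 149, 2740]);
translate([468, 4972, 0]) cube([4960, 149, 2740]);
translate([468, 280, 0]) cube([149, 4692, 2740]);
translate([5279, 280, 0]) cube([149, 4692, 2740]);


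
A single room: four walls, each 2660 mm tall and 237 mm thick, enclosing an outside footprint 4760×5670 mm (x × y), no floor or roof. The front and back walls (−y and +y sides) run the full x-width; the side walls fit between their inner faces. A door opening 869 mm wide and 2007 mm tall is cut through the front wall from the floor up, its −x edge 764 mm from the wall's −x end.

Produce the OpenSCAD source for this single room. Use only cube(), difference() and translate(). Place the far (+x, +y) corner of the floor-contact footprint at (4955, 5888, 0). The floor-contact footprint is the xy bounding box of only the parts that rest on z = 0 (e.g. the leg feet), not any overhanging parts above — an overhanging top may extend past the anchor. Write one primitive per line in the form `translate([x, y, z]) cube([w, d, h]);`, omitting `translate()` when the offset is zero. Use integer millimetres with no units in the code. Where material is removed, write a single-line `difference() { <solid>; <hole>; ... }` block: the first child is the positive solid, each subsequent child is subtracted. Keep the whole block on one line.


difference() { translate([195, 218, 0]) cube([4760, 237, 2660]); translate([959, 218, 0]) cube([869, 237, 2007]); }
translate([195, 5651, 0]) cube([4760, 237, 2660]);
translate([195, 455, 0]) cube([237, 5196, 2660]);
translate([4718, 455, 0]) cube([237, 5196, 2660]);


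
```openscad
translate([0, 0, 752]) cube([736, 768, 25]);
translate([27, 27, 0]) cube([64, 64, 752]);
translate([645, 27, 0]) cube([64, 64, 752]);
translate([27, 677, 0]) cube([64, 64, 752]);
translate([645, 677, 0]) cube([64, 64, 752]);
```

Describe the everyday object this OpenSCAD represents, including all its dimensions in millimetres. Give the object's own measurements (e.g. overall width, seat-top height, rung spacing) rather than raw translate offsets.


A table: top 736 mm (x) × 768 mm (y), 25 mm thick, upper face at z = 777 mm, on four 64×64 mm square legs, each inset 27 mm from the nearest pair of top edges from z = 0 to the bottom of the top.


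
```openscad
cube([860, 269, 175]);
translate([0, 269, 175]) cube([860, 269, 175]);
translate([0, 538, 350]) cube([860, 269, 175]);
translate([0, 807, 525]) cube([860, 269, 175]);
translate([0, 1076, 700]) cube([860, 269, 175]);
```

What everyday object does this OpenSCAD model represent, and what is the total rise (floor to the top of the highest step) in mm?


A staircase. The total rise is 875 mm.

5 identical blocks, each offset up and back from the previous — a staircase. Each step is 175 mm tall and there are 5 of them, so the total rise is 5 × 175 = 875 mm.


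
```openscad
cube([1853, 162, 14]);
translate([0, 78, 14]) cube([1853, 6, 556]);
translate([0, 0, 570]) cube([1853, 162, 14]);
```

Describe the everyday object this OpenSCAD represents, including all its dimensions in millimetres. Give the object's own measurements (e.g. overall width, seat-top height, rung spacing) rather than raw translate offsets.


An I-beam lying along x, 1853 mm long. Overall section height 584 mm. Two flanges 162 mm wide (y) and 14 mm thick, one on the floor and one at the top; a web 6 mm thick runs between them, centred on the flange width.


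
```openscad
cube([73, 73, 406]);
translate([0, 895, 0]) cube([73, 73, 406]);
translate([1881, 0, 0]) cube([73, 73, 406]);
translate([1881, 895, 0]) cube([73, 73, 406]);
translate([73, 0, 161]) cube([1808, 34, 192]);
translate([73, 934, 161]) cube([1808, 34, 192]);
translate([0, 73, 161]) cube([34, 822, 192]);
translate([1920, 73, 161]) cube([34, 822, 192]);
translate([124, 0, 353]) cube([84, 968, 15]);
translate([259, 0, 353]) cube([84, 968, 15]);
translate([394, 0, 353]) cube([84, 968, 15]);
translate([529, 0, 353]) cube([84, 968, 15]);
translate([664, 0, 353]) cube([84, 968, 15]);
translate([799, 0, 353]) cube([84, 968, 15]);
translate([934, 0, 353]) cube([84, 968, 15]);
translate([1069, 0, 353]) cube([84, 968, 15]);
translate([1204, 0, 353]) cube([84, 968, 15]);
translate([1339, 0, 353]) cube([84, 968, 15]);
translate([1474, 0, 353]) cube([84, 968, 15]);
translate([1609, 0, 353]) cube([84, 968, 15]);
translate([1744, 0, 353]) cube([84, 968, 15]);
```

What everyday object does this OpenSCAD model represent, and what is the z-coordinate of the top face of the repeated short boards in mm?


A bed frame. The slat-top height is 368 mm.

Four posts, four rails, and a row of slats — a bed frame. Slats sit on the rails at z = 161 + 192 = 353; with slat thickness 15, the top is 368 mm.


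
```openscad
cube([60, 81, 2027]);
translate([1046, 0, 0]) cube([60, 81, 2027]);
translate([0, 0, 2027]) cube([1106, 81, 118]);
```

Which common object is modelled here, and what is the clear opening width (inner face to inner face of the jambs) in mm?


A door frame. The clear opening width is 986 mm.

Two 2027 mm tall posts with a header on top — a door frame. The left jamb is 60 mm wide at x = 0; the right jamb starts at x = 1046. The clear opening is 1046 − 60 = 986 mm.


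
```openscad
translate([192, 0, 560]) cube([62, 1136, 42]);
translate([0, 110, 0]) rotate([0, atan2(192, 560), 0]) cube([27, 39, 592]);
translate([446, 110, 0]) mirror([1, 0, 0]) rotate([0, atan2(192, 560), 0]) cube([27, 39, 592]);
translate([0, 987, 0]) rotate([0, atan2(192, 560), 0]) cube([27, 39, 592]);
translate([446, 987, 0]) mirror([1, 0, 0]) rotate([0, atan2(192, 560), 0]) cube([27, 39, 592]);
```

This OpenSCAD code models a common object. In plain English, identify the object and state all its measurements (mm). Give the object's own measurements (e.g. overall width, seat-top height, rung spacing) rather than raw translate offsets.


A sawhorse. A 62×1136×42 mm beam (x, y, z) sits on two A-frame leg pairs. Each pair is two raked legs of 27×39 mm section (39 mm along y) splaying symmetrically in x. Each leg rises 560 mm vertically over 192 mm of horizontal reach and is 592 mm long along its own axis. Every leg's outer bottom edge rests on the floor and its outer top edge meets a bottom edge of the beam — the left legs (tilting toward +x) meet the beam's −x bottom edge, the right legs (their mirror images, tilting toward −x) meet its +x bottom edge — so the leg tops tuck under the beam, the beam's underside is 560 mm above the floor, and the feet are 446 mm apart outside-to-outside with the beam centred between them. The two leg pairs are set in 110 mm from either end of the beam.


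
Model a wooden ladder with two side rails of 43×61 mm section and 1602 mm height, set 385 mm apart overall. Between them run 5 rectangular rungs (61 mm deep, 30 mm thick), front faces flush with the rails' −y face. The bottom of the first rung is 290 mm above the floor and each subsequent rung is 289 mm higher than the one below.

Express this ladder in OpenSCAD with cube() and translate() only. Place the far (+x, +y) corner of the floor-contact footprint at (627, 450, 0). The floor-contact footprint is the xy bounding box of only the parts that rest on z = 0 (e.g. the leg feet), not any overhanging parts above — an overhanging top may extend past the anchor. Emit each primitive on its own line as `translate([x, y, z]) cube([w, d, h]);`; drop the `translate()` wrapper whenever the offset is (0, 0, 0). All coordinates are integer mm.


translate([242, 389, 0]) cube([43, 61, 1602]);
translate([584, 389, 0]) cube([43, 61, 1602]);
translate([285, 389, 290]) cube([299, 61, 30]);
translate([285, 389, 579]) cube([299, 61, 30]);
translate([285, 389, 868]) cube([299, 61, 30]);
translate([285, 389, 1157]) cube([299, 61, 30]);
translate([285, 389, 1446]) cube([299, 61, 30]);


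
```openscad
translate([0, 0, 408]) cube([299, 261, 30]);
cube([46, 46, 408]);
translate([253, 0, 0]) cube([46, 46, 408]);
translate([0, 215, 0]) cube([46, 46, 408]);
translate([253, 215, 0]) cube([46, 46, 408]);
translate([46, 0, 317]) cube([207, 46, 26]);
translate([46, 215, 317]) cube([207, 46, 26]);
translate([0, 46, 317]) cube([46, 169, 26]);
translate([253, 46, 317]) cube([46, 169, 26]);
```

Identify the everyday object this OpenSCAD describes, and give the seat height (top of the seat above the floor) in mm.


A stool. The seat height is 438 mm.

A 299×261×30 slab at z = 408 on four corner posts — a stool. The seat top is 408 + 30 = 438 mm.


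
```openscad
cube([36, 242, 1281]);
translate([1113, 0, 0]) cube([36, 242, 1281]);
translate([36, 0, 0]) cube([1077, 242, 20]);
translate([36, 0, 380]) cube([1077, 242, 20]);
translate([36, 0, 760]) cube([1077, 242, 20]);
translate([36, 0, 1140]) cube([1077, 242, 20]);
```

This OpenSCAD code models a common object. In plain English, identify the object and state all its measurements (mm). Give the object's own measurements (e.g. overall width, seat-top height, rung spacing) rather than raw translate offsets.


An open bookshelf. Two side panels, each 36 mm thick, 242 mm deep and 1281 mm tall, stand 1149 mm apart (outside-to-outside). Between them sit 4 shelves, each 20 mm thick and 242 mm deep, spanning the full gap between the sides. The bottom shelf rests on the floor (its underside at z = 0) and the clear gap between one shelf's top and the next shelf's underside is 360 mm.


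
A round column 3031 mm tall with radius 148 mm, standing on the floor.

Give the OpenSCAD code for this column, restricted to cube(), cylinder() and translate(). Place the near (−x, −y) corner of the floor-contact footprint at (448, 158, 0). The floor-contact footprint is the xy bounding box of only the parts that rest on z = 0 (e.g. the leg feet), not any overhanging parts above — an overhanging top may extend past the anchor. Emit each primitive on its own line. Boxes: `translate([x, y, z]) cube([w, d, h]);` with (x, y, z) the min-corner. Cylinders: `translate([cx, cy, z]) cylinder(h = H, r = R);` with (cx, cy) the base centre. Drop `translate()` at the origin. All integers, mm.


translate([596, 306, 0]) cylinder(h = 3031, r = 148);


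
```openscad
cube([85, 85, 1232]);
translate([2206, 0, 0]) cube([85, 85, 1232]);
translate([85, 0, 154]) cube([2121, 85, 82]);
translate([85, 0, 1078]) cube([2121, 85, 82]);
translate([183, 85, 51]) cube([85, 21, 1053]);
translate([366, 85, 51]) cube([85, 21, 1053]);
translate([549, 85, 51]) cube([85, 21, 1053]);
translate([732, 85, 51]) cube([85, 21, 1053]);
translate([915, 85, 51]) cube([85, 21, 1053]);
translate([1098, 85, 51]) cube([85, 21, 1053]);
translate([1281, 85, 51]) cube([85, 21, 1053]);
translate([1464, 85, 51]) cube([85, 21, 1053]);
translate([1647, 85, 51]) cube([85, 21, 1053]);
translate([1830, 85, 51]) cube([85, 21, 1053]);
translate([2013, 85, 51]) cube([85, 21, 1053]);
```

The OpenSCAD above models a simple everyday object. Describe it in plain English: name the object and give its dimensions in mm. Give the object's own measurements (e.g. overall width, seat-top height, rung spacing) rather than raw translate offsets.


A fence section. Two 85×85 mm posts, 1232 mm tall, stand on the floor with a clear span of 2121 mm between their inner faces. Two horizontal rails of 85×82 mm section span the gap between the posts with their undersides at z = 154 mm and z = 1078 mm, flush with the posts' −y face. 11 pickets, each 85 mm wide, 21 mm thick and 1053 mm tall, are fixed to the +y face of the rails with their bottoms at z = 51 mm, spaced across the span with a 98 mm gap after the −x post and between neighbouring pickets, with 108 mm left before the +x post.


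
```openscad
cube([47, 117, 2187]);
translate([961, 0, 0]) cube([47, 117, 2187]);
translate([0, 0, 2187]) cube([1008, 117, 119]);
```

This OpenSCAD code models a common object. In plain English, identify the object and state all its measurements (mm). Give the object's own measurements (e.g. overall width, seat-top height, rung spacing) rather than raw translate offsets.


A door frame. The clear opening is 914 mm wide and 2187 mm high. Two 47 mm wide jambs, 117 mm deep, stand either side of the opening from the floor to the top of the opening. A 119 mm thick head sits across the top of both jambs, spanning the full outside width of the frame.


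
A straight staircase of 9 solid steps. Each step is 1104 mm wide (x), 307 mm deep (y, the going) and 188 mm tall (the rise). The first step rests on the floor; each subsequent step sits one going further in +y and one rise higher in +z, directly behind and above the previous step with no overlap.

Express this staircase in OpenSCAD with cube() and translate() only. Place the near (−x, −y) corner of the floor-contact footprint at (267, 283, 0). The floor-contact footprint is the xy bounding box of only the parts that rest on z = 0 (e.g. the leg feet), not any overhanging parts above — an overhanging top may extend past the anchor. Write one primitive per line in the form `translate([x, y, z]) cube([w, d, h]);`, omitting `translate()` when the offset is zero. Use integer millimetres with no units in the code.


translate([267, 283, 0]) cube([1104, 307, 188]);
translate([267, 590, 188]) cube([1104, 307, 188]);
translate([267, 897, 376]) cube([1104, 307, 188]);
translate([267, 1204, 564]) cube([1104, 307, 188]);
translate([267, 1511, 752]) cube([1104, 307, 188]);
translate([267, 1818, 940]) cube([1104, 307, 188]);
translate([267, 2125, 1128]) cube([1104, 307, 188]);
translate([267, 2432, 1316]) cube([1104, 307, 188]);
translate([267, 2739, 1504]) cube([1104, 307, 188]);


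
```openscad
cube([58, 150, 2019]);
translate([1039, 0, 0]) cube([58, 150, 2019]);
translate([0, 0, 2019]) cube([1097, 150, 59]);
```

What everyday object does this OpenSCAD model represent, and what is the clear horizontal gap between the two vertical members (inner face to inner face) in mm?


A door frame. The clear opening width is 981 mm.

Two 2019 mm tall posts with a header on top — a door frame. The left jamb is 58 mm wide at x = 0; the right jamb starts at x = 1039. The clear opening is 1039 − 58 = 981 mm.


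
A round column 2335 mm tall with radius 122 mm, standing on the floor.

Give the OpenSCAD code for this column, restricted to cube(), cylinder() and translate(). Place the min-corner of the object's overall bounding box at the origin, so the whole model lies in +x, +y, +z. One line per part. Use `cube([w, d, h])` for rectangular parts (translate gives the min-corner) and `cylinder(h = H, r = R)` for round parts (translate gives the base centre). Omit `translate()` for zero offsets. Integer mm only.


translate([122, 122, 0]) cylinder(h = 2335, r = 122);


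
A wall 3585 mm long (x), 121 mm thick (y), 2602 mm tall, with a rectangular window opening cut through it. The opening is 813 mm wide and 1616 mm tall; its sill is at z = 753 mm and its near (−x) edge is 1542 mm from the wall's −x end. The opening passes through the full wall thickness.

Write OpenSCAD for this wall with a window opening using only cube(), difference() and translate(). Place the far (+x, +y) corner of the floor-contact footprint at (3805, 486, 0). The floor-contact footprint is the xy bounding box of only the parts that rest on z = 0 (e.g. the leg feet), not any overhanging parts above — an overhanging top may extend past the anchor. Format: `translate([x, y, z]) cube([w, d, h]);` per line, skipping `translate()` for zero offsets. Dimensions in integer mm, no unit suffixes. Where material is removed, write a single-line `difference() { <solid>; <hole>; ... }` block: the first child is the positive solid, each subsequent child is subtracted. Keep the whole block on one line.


difference() { translate([220, 365, 0]) cube([3585, 121, 2602]); translate([1762, 365, 753]) cube([813, 121, 1616]); }


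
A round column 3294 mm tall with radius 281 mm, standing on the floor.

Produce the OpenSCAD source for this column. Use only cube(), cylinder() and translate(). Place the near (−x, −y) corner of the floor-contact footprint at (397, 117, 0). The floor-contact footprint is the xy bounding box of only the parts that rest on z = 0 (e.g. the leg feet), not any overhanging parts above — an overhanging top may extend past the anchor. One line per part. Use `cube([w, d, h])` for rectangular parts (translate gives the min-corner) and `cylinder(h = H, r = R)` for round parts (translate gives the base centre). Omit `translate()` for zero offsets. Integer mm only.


translate([678, 398, 0]) cylinder(h = 3294, r = 281);


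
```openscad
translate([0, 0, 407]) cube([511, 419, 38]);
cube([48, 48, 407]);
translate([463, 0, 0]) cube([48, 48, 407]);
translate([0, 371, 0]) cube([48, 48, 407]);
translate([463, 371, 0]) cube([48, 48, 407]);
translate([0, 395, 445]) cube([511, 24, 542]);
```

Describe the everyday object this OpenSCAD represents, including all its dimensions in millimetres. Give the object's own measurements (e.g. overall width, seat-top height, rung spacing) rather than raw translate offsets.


A chair. The seat is a 511×419×38 mm slab with its top at z = 445 mm, on four 48×48 mm corner legs (flush with the seat edges, standing on z = 0). A flat backrest 24 mm thick, 542 mm tall, spans the full seat width and rises from the seat top along its +y edge, rear face flush with the rear of the seat.


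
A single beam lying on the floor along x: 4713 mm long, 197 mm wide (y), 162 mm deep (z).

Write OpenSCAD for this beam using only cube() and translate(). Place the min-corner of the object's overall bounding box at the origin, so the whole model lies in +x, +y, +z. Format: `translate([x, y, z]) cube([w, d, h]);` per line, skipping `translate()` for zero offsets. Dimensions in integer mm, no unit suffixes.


cube([4713, 197, 162]);


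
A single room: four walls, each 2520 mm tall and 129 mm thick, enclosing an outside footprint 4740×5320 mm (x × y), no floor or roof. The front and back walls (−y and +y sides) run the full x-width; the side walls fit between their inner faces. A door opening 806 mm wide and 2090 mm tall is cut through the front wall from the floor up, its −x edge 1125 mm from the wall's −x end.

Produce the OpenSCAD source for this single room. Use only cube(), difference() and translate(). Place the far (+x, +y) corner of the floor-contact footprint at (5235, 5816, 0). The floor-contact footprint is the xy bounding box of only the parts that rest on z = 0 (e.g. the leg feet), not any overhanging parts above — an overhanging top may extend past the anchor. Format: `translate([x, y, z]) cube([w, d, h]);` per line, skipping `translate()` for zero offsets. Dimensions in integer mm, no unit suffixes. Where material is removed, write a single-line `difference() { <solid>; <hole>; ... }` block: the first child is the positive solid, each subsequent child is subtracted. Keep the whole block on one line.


difference() { translate([495, 496, 0]) cube([4740, 129, 2520]); translate([1620, 496, 0]) cube([806, 129, 2090]); }
translate([495, 5687, 0]) cube([4740, 129, 2520]);
translate([495, 625, 0]) cube([129, 5062, 2520]);
translate([5106, 625, 0]) cube([129, 5062, 2520]);
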